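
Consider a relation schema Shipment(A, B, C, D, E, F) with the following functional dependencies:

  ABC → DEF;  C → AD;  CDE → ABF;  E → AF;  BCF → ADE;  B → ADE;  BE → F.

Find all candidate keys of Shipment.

(B, C); (C, E)

Attribute C never appears on the right-hand side of any dependency, so C must belong to every candidate key.
{C}⁺ = {A, C, D}, which is not all of the schema, so we must add further attributes.
{B, C}⁺: C→AD adds A, D; B→ADE adds E; BE→F adds F → {A, B, C, D, E, F}. Minimal: {C}⁺ = {A, C, D}; {B}⁺ = {A, B, D, E, F} — none reach the full schema.
{C, E}⁺: C→AD adds A, D; CDE→ABF adds B, F → {A, B, C, D, E, F}. Minimal: {E}⁺ = {A, E, F}; {C}⁺ = {A, C, D} — none reach the full schema.
Any other superkey contains one of these as a subset, so there are no further candidate keys.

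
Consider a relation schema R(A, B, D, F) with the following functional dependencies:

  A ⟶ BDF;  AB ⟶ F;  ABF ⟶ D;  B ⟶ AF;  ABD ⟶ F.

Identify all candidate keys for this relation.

(A); (B)

{A}⁺: A→BDF adds B, D, F → {A, B, D, F}.
{B}⁺: B→AF adds A, F; A→BDF adds D → {A, B, D, F}.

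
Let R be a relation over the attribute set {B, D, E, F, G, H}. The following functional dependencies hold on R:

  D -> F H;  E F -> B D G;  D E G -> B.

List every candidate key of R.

Attribute E never appears on the right-hand side of any dependency, so E must belong to every candidate key.
{E}⁺ = {E}, which is not all of the schema, so we must add further attributes.
{D, E}⁺: D→FH adds F, H; EF→BDG adds B, G → {B, D, E, F, G, H}. Minimal: {E}⁺ = {E}; {D}⁺ = {D, F, H} — none reach the full schema.
{E, F}⁺: EF→BDG adds B, D, G; D→FH adds H → {B, D, E, F, G, H}. Minimal: {F}⁺ = {F}; {E}⁺ = {E} — none reach the full schema.
Any other superkey contains one of these as a subset, so there are no further candidate keys.

DE; EF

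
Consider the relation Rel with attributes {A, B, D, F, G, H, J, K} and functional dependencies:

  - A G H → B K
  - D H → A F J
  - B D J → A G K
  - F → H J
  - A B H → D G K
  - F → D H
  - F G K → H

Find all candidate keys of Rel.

{B, F}⁺: F→HJ adds H, J; F→DH adds D; DH→AFJ adds A; BDJ→AGK adds G, K → {A, B, D, F, G, H, J, K}.
{F, G}⁺: F→HJ adds H, J; F→DH adds D; DH→AFJ adds A; AGH→BK adds B, K → {A, B, D, F, G, H, J, K}.
{A, B, H}⁺: ABH→DGK adds D, G, K; DH→AFJ adds F, J → {A, B, D, F, G, H, J, K}.
{A, G, H}⁺: AGH→BK adds B, K; ABH→DGK adds D; DH→AFJ adds F, J → {A, B, D, F, G, H, J, K}.
{B, D, H}⁺: DH→AFJ adds A, F, J; BDJ→AGK adds G, K → {A, B, D, F, G, H, J, K}.
{D, G, H}⁺: DH→AFJ adds A, F, J; AGH→BK adds B, K → {A, B, D, F, G, H, J, K}.
Any other superkey contains one of these as a subset, so there are no further candidate keys.

(B, F); (F, G); (A, B, H); (A, G, H); (B, D, H); (D, G, H)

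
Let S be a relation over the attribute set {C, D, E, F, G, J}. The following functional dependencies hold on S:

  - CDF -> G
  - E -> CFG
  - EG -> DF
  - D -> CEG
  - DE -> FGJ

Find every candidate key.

{D}, {E}

{D}⁺: D→CEG adds C, E, G; DE→FGJ adds F, J → {C, D, E, F, G, J}.
{E}⁺: E→CFG adds C, F, G; EG→DF adds D; DE→FGJ adds J → {C, D, E, F, G, J}.
Any other superkey contains one of these as a subset, so there are no further candidate keys.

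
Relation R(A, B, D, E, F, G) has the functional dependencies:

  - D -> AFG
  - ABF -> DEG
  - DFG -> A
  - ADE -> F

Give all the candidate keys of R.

(B, D); (A, B, F)

Attribute B never appears on the right-hand side of any dependency, so B must belong to every candidate key.
{B}⁺ = {B}, which is not all of the schema, so we must add further attributes.
{B, D}⁺: D→AFG adds A, F, G; ABF→DEG adds E → {A, B, D, E, F, G}.
{A, B, F}⁺: ABF→DEG adds D, E, G → {A, B, D, E, F, G}.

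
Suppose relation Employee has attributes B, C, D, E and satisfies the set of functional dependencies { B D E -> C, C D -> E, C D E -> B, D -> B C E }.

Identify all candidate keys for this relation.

Attribute D never appears on the right-hand side of any dependency, so D must belong to every candidate key.
{D}⁺ = {B, C, D, E}, which is all of the schema, so {D} is the only candidate key.

(D)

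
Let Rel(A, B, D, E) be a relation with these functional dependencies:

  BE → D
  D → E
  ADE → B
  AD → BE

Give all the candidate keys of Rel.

{A, D}⁺: D→E adds E; ADE→B adds B → {A, B, D, E}. Minimal: {D}⁺ = {D, E}; {A}⁺ = {A} — none reach the full schema.
{A, B, E}⁺: BE→D adds D → {A, B, D, E}. Minimal: {B, E}⁺ = {B, D, E}; {A, E}⁺ = {A, E}; {A, B}⁺ = {A, B} — none reach the full schema.
Any other superkey contains one of these as a subset, so there are no further candidate keys.

{A, D}; {A, B, E}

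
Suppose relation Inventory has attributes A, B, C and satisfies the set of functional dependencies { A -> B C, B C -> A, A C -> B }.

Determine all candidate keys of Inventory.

A, BC

{A}⁺: A→BC adds B, C → {A, B, C}.
{B, C}⁺: BC→A adds A → {A, B, C}. Minimal: {C}⁺ = {C}; {B}⁺ = {B} — none reach the full schema.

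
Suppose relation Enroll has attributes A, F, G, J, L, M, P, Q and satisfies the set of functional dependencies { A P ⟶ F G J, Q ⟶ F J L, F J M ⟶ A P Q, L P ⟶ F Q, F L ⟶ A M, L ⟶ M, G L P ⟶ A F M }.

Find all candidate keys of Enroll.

Q, LP, AMP, FJL, FJM

{Q}⁺: Q→FJL adds F, J, L; FL→AM adds A, M; FJM→APQ adds P; AP→FGJ adds G → {A, F, G, J, L, M, P, Q}.
{L, P}⁺: LP→FQ adds F, Q; FL→AM adds A, M; AP→FGJ adds G, J → {A, F, G, J, L, M, P, Q}.
{A, M, P}⁺: AP→FGJ adds F, G, J; FJM→APQ adds Q; Q→FJL adds L → {A, F, G, J, L, M, P, Q}.
{F, J, L}⁺: FL→AM adds A, M; FJM→APQ adds P, Q; AP→FGJ adds G → {A, F, G, J, L, M, P, Q}.
{F, J, M}⁺: FJM→APQ adds A, P, Q; AP→FGJ adds G; Q→FJL adds L → {A, F, G, J, L, M, P, Q}.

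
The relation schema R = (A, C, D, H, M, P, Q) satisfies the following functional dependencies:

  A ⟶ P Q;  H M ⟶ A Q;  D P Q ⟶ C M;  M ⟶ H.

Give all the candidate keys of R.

Attribute D never appears on the right-hand side of any dependency, so D must belong to every candidate key.
{D}⁺ = {D}, which is not all of the schema, so we must add further attributes.
{A, D}⁺: A→PQ adds P, Q; DPQ→CM adds C, M; M→H adds H → {A, C, D, H, M, P, Q}. Minimal: {D}⁺ = {D}; {A}⁺ = {A, P, Q} — none reach the full schema.
{D, M}⁺: M→H adds H; HM→AQ adds A, Q; A→PQ adds P; DPQ→CM adds C → {A, C, D, H, M, P, Q}. Minimal: {M}⁺ = {A, H, M, P, Q}; {D}⁺ = {D} — none reach the full schema.
{D, P, Q}⁺: DPQ→CM adds C, M; M→H adds H; HM→AQ adds A → {A, C, D, H, M, P, Q}. Minimal: {P, Q}⁺ = {P, Q}; {D, Q}⁺ = {D, Q}; {D, P}⁺ = {D, P} — none reach the full schema.

{A, D}, {D, M}, {D, P, Q}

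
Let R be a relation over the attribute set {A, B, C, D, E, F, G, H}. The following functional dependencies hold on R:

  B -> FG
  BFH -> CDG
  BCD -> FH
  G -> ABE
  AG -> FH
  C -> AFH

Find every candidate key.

{B}; {G}

{B}⁺: B→FG adds F, G; G→ABE adds A, E; AG→FH adds H; BFH→CDG adds C, D → {A, B, C, D, E, F, G, H}.
{G}⁺: G→ABE adds A, B, E; AG→FH adds F, H; BFH→CDG adds C, D → {A, B, C, D, E, F, G, H}.
Any other superkey contains one of these as a subset, so there are no further candidate keys.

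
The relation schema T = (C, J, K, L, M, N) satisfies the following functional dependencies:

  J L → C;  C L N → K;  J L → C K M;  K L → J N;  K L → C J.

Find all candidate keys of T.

JL, KL, CLN

Attribute L never appears on the right-hand side of any dependency, so L must belong to every candidate key.
{L}⁺ = {L}, which is not all of the schema, so we must add further attributes.
{J, L}⁺: JL→C adds C; JL→CKM adds K, M; KL→JN adds N → {C, J, K, L, M, N}. Minimal: {L}⁺ = {L}; {J}⁺ = {J} — none reach the full schema.
{K, L}⁺: KL→JN adds J, N; KL→CJ adds C; JL→CKM adds M → {C, J, K, L, M, N}. Minimal: {L}⁺ = {L}; {K}⁺ = {K} — none reach the full schema.
{C, L, N}⁺: CLN→K adds K; KL→JN adds J; JL→CKM adds M → {C, J, K, L, M, N}. Minimal: {L, N}⁺ = {L, N}; {C, N}⁺ = {C, N}; {C, L}⁺ = {C, L} — none reach the full schema.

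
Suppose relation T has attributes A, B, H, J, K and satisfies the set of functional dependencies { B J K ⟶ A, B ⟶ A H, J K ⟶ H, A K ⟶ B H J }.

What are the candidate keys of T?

Attribute K never appears on the right-hand side of any dependency, so K must belong to every candidate key.
{K}⁺ = {K}, which is not all of the schema, so we must add further attributes.
{A, K}⁺: AK→BHJ adds B, H, J → {A, B, H, J, K}.
{B, K}⁺: B→AH adds A, H; AK→BHJ adds J → {A, B, H, J, K}.

AK; BK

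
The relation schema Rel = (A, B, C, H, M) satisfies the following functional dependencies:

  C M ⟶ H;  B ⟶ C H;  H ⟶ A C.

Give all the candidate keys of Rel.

BM

{B, M}⁺: B→CH adds C, H; H→AC adds A → {A, B, C, H, M}.
No other minimal superkey exists.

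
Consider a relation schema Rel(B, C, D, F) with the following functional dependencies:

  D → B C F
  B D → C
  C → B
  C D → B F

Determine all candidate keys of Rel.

Attribute D never appears on the right-hand side of any dependency, so D must belong to every candidate key.
{D}⁺ = {B, C, D, F}, which is all of the schema, so {D} is the only candidate key.

{D}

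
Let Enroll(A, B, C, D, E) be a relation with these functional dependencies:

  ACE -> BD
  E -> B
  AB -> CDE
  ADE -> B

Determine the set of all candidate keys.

Attribute A never appears on the right-hand side of any dependency, so A must belong to every candidate key.
{A}⁺ = {A}, which is not all of the schema, so we must add further attributes.
{A, B}⁺: AB→CDE adds C, D, E → {A, B, C, D, E}.
{A, E}⁺: E→B adds B; AB→CDE adds C, D → {A, B, C, D, E}.
Any other superkey contains one of these as a subset, so there are no further candidate keys.

{A, B}, {A, E}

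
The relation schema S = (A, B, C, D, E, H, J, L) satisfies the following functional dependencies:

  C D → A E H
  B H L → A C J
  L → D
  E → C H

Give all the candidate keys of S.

Attributes B, L never appear on any right-hand side, so every candidate key must contain {B, L}.
{B, L}⁺ = {B, D, L}, which is not all of the schema, so we must add further attributes.
{B, C, L}⁺: L→D adds D; CD→AEH adds A, E, H; BHL→ACJ adds J → {A, B, C, D, E, H, J, L}.
{B, E, L}⁺: L→D adds D; E→CH adds C, H; CD→AEH adds A; BHL→ACJ adds J → {A, B, C, D, E, H, J, L}.
{B, H, L}⁺: BHL→ACJ adds A, C, J; L→D adds D; CD→AEH adds E → {A, B, C, D, E, H, J, L}.

{B, C, L}; {B, E, L}; {B, H, L}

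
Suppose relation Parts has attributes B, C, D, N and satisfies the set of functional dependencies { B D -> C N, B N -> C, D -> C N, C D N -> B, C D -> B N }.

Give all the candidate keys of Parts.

{D}

{D}⁺: D→CN adds C, N; CDN→B adds B → {B, C, D, N}.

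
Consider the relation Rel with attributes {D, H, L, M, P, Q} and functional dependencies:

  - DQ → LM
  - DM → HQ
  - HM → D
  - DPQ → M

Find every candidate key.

{D, M, P}, {D, P, Q}, {H, M, P}

Attribute P never appears on the right-hand side of any dependency, so P must belong to every candidate key.
{P}⁺ = {P}, which is not all of the schema, so we must add further attributes.
{D, M, P}⁺: DM→HQ adds H, Q; DQ→LM adds L → {D, H, L, M, P, Q}.
{D, P, Q}⁺: DQ→LM adds L, M; DM→HQ adds H → {D, H, L, M, P, Q}.
{H, M, P}⁺: HM→D adds D; DM→HQ adds Q; DQ→LM adds L → {D, H, L, M, P, Q}.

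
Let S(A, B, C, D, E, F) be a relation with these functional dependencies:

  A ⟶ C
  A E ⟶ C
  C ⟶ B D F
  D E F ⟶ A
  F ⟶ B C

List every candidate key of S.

Attribute E never appears on the right-hand side of any dependency, so E must belong to every candidate key.
{E}⁺ = {E}, which is not all of the schema, so we must add further attributes.
{A, E}⁺: A→C adds C; C→BDF adds B, D, F → {A, B, C, D, E, F}. Minimal: {E}⁺ = {E}; {A}⁺ = {A, B, C, D, F} — none reach the full schema.
{C, E}⁺: C→BDF adds B, D, F; DEF→A adds A → {A, B, C, D, E, F}. Minimal: {E}⁺ = {E}; {C}⁺ = {B, C, D, F} — none reach the full schema.
{E, F}⁺: F→BC adds B, C; C→BDF adds D; DEF→A adds A → {A, B, C, D, E, F}. Minimal: {F}⁺ = {B, C, D, F}; {E}⁺ = {E} — none reach the full schema.
Any other superkey contains one of these as a subset, so there are no further candidate keys.

{A, E}, {C, E}, {E, F}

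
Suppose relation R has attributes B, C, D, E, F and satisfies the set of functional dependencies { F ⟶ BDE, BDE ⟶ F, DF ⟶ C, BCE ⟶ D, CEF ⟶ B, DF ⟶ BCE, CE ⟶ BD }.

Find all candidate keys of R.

{F}⁺: F→BDE adds B, D, E; DF→C adds C → {B, C, D, E, F}.
{C, E}⁺: CE→BD adds B, D; BDE→F adds F → {B, C, D, E, F}. Minimal: {E}⁺ = {E}; {C}⁺ = {C} — none reach the full schema.
{B, D, E}⁺: BDE→F adds F; DF→C adds C → {B, C, D, E, F}. Minimal: {D, E}⁺ = {D, E}; {B, E}⁺ = {B, E}; {B, D}⁺ = {B, D} — none reach the full schema.

{F}, {C, E}, {B, D, E}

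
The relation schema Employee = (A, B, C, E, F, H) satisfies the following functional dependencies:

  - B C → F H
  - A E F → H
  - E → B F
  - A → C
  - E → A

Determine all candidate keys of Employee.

Attribute E never appears on the right-hand side of any dependency, so E must belong to every candidate key.
{E}⁺ = {A, B, C, E, F, H}, which is all of the schema, so {E} is the only candidate key.

{E}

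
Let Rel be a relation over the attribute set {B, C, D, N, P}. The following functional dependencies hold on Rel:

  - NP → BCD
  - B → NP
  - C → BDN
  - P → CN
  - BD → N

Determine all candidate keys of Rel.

{B}⁺: B→NP adds N, P; P→CN adds C; NP→BCD adds D → {B, C, D, N, P}.
{C}⁺: C→BDN adds B, D, N; B→NP adds P → {B, C, D, N, P}.
{P}⁺: P→CN adds C, N; NP→BCD adds B, D → {B, C, D, N, P}.
Any other superkey contains one of these as a subset, so there are no further candidate keys.

(B); (C); (P)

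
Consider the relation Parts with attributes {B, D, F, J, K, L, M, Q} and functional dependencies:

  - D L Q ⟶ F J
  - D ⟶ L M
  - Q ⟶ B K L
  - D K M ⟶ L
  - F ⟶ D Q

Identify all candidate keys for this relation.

{F}⁺: F→DQ adds D, Q; D→LM adds L, M; Q→BKL adds B, K; DLQ→FJ adds J → {B, D, F, J, K, L, M, Q}.
{D, Q}⁺: D→LM adds L, M; Q→BKL adds B, K; DLQ→FJ adds F, J → {B, D, F, J, K, L, M, Q}.

(F), (D, Q)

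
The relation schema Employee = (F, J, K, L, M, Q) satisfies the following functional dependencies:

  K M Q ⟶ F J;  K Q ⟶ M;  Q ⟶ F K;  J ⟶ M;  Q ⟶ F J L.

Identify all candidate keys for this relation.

Attribute Q never appears on the right-hand side of any dependency, so Q must belong to every candidate key.
{Q}⁺ = {F, J, K, L, M, Q}, which is all of the schema, so {Q} is the only candidate key.

{Q}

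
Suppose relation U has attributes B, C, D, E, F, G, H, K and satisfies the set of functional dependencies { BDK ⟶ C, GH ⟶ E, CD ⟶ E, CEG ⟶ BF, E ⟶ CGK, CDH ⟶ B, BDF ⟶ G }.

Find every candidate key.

Attributes D, H never appear on any right-hand side, so every candidate key must contain {D, H}.
{D, H}⁺ = {D, H}, which is not all of the schema, so we must add further attributes.
{C, D, H}⁺: CD→E adds E; E→CGK adds G, K; CDH→B adds B; CEG→BF adds F → {B, C, D, E, F, G, H, K}.
{D, E, H}⁺: E→CGK adds C, G, K; CDH→B adds B; CEG→BF adds F → {B, C, D, E, F, G, H, K}.
{D, G, H}⁺: GH→E adds E; E→CGK adds C, K; CDH→B adds B; CEG→BF adds F → {B, C, D, E, F, G, H, K}.
{B, D, F, H}⁺: BDF→G adds G; GH→E adds E; E→CGK adds C, K → {B, C, D, E, F, G, H, K}.
{B, D, H, K}⁺: BDK→C adds C; CD→E adds E; E→CGK adds G; CEG→BF adds F → {B, C, D, E, F, G, H, K}.
Any other superkey contains one of these as a subset, so there are no further candidate keys.

{C, D, H}, {D, E, H}, {D, G, H}, {B, D, F, H}, {B, D, H, K}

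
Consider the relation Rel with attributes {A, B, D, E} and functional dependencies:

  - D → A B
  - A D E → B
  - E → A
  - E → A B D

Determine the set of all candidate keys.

E

Attribute E never appears on the right-hand side of any dependency, so E must belong to every candidate key.
{E}⁺ = {A, B, D, E}, which is all of the schema, so {E} is the only candidate key.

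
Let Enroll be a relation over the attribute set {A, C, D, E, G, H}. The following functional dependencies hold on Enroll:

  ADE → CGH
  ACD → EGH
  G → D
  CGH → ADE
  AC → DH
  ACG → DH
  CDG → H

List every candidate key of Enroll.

{A, C}⁺: AC→DH adds D, H; ACD→EGH adds E, G → {A, C, D, E, G, H}.
{C, G}⁺: G→D adds D; CDG→H adds H; CGH→ADE adds A, E → {A, C, D, E, G, H}.
{A, D, E}⁺: ADE→CGH adds C, G, H → {A, C, D, E, G, H}.
{A, E, G}⁺: G→D adds D; ADE→CGH adds C, H → {A, C, D, E, G, H}.
Any other superkey contains one of these as a subset, so there are no further candidate keys.

{A, C}, {C, G}, {A, D, E}, {A, E, G}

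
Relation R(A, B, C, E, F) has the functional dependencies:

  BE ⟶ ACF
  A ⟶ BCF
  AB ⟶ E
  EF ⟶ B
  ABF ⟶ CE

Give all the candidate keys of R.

{A}; {B, E}; {E, F}

{A}⁺: A→BCF adds B, C, F; AB→E adds E → {A, B, C, E, F}.
{B, E}⁺: BE→ACF adds A, C, F → {A, B, C, E, F}. Minimal: {E}⁺ = {E}; {B}⁺ = {B} — none reach the full schema.
{E, F}⁺: EF→B adds B; BE→ACF adds A, C → {A, B, C, E, F}. Minimal: {F}⁺ = {F}; {E}⁺ = {E} — none reach the full schema.
Any other superkey contains one of these as a subset, so there are no further candidate keys.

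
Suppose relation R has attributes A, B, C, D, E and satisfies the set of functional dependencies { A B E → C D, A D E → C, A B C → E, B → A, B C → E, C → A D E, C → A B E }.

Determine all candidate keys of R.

{C}⁺: C→ADE adds A, D, E; C→ABE adds B → {A, B, C, D, E}.
{B, E}⁺: B→A adds A; ABE→CD adds C, D → {A, B, C, D, E}. Minimal: {E}⁺ = {E}; {B}⁺ = {A, B} — none reach the full schema.
{A, D, E}⁺: ADE→C adds C; C→ABE adds B → {A, B, C, D, E}. Minimal: {D, E}⁺ = {D, E}; {A, E}⁺ = {A, E}; {A, D}⁺ = {A, D} — none reach the full schema.

(C), (B, E), (A, D, E)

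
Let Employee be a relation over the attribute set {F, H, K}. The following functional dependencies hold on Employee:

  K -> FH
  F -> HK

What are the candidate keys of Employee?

{F}, {K}

{F}⁺: F→HK adds H, K → {F, H, K}.
{K}⁺: K→FH adds F, H → {F, H, K}.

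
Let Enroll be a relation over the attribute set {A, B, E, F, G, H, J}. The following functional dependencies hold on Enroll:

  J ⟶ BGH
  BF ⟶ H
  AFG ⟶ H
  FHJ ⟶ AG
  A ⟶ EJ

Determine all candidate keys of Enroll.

Attribute F never appears on the right-hand side of any dependency, so F must belong to every candidate key.
{F}⁺ = {F}, which is not all of the schema, so we must add further attributes.
{A, F}⁺: A→EJ adds E, J; J→BGH adds B, G, H → {A, B, E, F, G, H, J}. Minimal: {F}⁺ = {F}; {A}⁺ = {A, B, E, G, H, J} — none reach the full schema.
{F, J}⁺: J→BGH adds B, G, H; FHJ→AG adds A; A→EJ adds E → {A, B, E, F, G, H, J}. Minimal: {J}⁺ = {B, G, H, J}; {F}⁺ = {F} — none reach the full schema.

(A, F), (F, J)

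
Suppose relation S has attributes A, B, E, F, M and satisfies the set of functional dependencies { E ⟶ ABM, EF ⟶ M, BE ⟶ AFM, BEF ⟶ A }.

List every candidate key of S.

{E}⁺: E→ABM adds A, B, M; BE→AFM adds F → {A, B, E, F, M}.

{E}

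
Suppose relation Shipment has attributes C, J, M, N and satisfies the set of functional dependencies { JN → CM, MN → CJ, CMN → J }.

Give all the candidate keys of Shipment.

Attribute N never appears on the right-hand side of any dependency, so N must belong to every candidate key.
{N}⁺ = {N}, which is not all of the schema, so we must add further attributes.
{J, N}⁺: JN→CM adds C, M → {C, J, M, N}. Minimal: {N}⁺ = {N}; {J}⁺ = {J} — none reach the full schema.
{M, N}⁺: MN→CJ adds C, J → {C, J, M, N}. Minimal: {N}⁺ = {N}; {M}⁺ = {M} — none reach the full schema.

(J, N); (M, N)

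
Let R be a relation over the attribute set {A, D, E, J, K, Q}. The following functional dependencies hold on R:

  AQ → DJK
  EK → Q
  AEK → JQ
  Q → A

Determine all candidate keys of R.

{E, K}, {E, Q}

Attribute E never appears on the right-hand side of any dependency, so E must belong to every candidate key.
{E}⁺ = {E}, which is not all of the schema, so we must add further attributes.
{E, K}⁺: EK→Q adds Q; Q→A adds A; AQ→DJK adds D, J → {A, D, E, J, K, Q}. Minimal: {K}⁺ = {K}; {E}⁺ = {E} — none reach the full schema.
{E, Q}⁺: Q→A adds A; AQ→DJK adds D, J, K → {A, D, E, J, K, Q}. Minimal: {Q}⁺ = {A, D, J, K, Q}; {E}⁺ = {E} — none reach the full schema.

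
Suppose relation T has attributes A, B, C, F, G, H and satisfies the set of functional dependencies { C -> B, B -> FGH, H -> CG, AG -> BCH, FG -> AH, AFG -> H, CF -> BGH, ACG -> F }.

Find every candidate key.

{B}⁺: B→FGH adds F, G, H; H→CG adds C; FG→AH adds A → {A, B, C, F, G, H}.
{C}⁺: C→B adds B; B→FGH adds F, G, H; FG→AH adds A → {A, B, C, F, G, H}.
{H}⁺: H→CG adds C, G; C→B adds B; B→FGH adds F; FG→AH adds A → {A, B, C, F, G, H}.
{A, G}⁺: AG→BCH adds B, C, H; ACG→F adds F → {A, B, C, F, G, H}. Minimal: {G}⁺ = {G}; {A}⁺ = {A} — none reach the full schema.
{F, G}⁺: FG→AH adds A, H; H→CG adds C; AG→BCH adds B → {A, B, C, F, G, H}. Minimal: {G}⁺ = {G}; {F}⁺ = {F} — none reach the full schema.
Any other superkey contains one of these as a subset, so there are no further candidate keys.

(B), (C), (H), (A, G), (F, G)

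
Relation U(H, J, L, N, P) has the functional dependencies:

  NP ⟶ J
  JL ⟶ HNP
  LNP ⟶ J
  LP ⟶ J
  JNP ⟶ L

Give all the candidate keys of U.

{J, L}, {L, P}, {N, P}

{J, L}⁺: JL→HNP adds H, N, P → {H, J, L, N, P}.
{L, P}⁺: LP→J adds J; JL→HNP adds H, N → {H, J, L, N, P}.
{N, P}⁺: NP→J adds J; JNP→L adds L; JL→HNP adds H → {H, J, L, N, P}.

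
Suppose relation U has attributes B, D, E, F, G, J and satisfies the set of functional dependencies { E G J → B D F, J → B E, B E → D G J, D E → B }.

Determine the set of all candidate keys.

{J}⁺: J→BE adds B, E; BE→DGJ adds D, G; EGJ→BDF adds F → {B, D, E, F, G, J}.
{B, E}⁺: BE→DGJ adds D, G, J; EGJ→BDF adds F → {B, D, E, F, G, J}. Minimal: {E}⁺ = {E}; {B}⁺ = {B} — none reach the full schema.
{D, E}⁺: DE→B adds B; BE→DGJ adds G, J; EGJ→BDF adds F → {B, D, E, F, G, J}. Minimal: {E}⁺ = {E}; {D}⁺ = {D} — none reach the full schema.
Any other superkey contains one of these as a subset, so there are no further candidate keys.

J, BE, DE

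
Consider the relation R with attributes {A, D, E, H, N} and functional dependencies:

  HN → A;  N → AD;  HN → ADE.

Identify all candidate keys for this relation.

{H, N}

Attributes H, N never appear on any right-hand side, so every candidate key must contain {H, N}.
{H, N}⁺ = {A, D, E, H, N}, which is all of the schema, so {H, N} is the only candidate key.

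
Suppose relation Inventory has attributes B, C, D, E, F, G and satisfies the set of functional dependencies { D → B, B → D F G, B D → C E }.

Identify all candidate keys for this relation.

(B), (D)

{B}⁺: B→DFG adds D, F, G; BD→CE adds C, E → {B, C, D, E, F, G}.
{D}⁺: D→B adds B; B→DFG adds F, G; BD→CE adds C, E → {B, C, D, E, F, G}.
Any other superkey contains one of these as a subset, so there are no further candidate keys.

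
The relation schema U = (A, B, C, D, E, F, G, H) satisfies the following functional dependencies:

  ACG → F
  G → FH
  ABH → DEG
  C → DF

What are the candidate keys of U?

Attributes A, B, C never appear on any right-hand side, so every candidate key must contain {A, B, C}.
{A, B, C}⁺ = {A, B, C, D, F}, which is not all of the schema, so we must add further attributes.
{A, B, C, G}⁺: ACG→F adds F; G→FH adds H; ABH→DEG adds D, E → {A, B, C, D, E, F, G, H}. Minimal: {B, C, G}⁺ = {B, C, D, F, G, H}; {A, C, G}⁺ = {A, C, D, F, G, H}; {A, B, G}⁺ = {A, B, D, E, F, G, H}; … — none reach the full schema.
{A, B, C, H}⁺: ABH→DEG adds D, E, G; C→DF adds F → {A, B, C, D, E, F, G, H}. Minimal: {B, C, H}⁺ = {B, C, D, F, H}; {A, C, H}⁺ = {A, C, D, F, H}; {A, B, H}⁺ = {A, B, D, E, F, G, H}; … — none reach the full schema.

{A, B, C, G}; {A, B, C, H}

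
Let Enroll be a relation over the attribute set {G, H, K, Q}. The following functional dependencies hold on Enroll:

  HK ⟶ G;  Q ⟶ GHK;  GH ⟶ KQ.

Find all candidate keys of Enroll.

{Q}, {G, H}, {H, K}

{Q}⁺: Q→GHK adds G, H, K → {G, H, K, Q}.
{G, H}⁺: GH→KQ adds K, Q → {G, H, K, Q}.
{H, K}⁺: HK→G adds G; GH→KQ adds Q → {G, H, K, Q}.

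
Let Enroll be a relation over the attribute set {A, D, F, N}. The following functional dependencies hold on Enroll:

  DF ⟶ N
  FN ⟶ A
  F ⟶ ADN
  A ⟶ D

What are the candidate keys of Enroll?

{F}

Attribute F never appears on the right-hand side of any dependency, so F must belong to every candidate key.
{F}⁺ = {A, D, F, N}, which is all of the schema, so {F} is the only candidate key.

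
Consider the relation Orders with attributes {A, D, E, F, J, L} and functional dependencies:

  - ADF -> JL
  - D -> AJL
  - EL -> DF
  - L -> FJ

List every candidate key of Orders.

(D, E), (E, L)

Attribute E never appears on the right-hand side of any dependency, so E must belong to every candidate key.
{E}⁺ = {E}, which is not all of the schema, so we must add further attributes.
{D, E}⁺: D→AJL adds A, J, L; EL→DF adds F → {A, D, E, F, J, L}.
{E, L}⁺: EL→DF adds D, F; L→FJ adds J; D→AJL adds A → {A, D, E, F, J, L}.
Any other superkey contains one of these as a subset, so there are no further candidate keys.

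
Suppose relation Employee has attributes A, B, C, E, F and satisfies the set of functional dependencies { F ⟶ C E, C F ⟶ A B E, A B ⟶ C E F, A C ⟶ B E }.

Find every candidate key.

{F}⁺: F→CE adds C, E; CF→ABE adds A, B → {A, B, C, E, F}.
{A, B}⁺: AB→CEF adds C, E, F → {A, B, C, E, F}. Minimal: {B}⁺ = {B}; {A}⁺ = {A} — none reach the full schema.
{A, C}⁺: AC→BE adds B, E; AB→CEF adds F → {A, B, C, E, F}. Minimal: {C}⁺ = {C}; {A}⁺ = {A} — none reach the full schema.

{F}; {A, B}; {A, C}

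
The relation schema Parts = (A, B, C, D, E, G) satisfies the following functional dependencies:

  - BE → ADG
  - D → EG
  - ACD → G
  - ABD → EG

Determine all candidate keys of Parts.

Attributes B, C never appear on any right-hand side, so every candidate key must contain {B, C}.
{B, C}⁺ = {B, C}, which is not all of the schema, so we must add further attributes.
{B, C, D}⁺: D→EG adds E, G; BE→ADG adds A → {A, B, C, D, E, G}.
{B, C, E}⁺: BE→ADG adds A, D, G → {A, B, C, D, E, G}.
Any other superkey contains one of these as a subset, so there are no further candidate keys.

{B, C, D}, {B, C, E}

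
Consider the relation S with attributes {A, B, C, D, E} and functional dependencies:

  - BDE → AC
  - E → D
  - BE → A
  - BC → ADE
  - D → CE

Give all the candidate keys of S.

Attribute B never appears on the right-hand side of any dependency, so B must belong to every candidate key.
{B}⁺ = {B}, which is not all of the schema, so we must add further attributes.
{B, C}⁺: BC→ADE adds A, D, E → {A, B, C, D, E}.
{B, D}⁺: D→CE adds C, E; BDE→AC adds A → {A, B, C, D, E}.
{B, E}⁺: E→D adds D; BE→A adds A; D→CE adds C → {A, B, C, D, E}.
Any other superkey contains one of these as a subset, so there are no further candidate keys.

BC; BD; BE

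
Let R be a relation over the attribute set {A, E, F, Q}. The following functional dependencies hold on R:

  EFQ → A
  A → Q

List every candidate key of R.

{A, E, F}⁺: A→Q adds Q → {A, E, F, Q}.
{E, F, Q}⁺: EFQ→A adds A → {A, E, F, Q}.

{A, E, F}, {E, F, Q}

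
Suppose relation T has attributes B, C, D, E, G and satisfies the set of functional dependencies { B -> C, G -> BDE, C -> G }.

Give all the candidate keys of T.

{B}⁺: B→C adds C; C→G adds G; G→BDE adds D, E → {B, C, D, E, G}.
{C}⁺: C→G adds G; G→BDE adds B, D, E → {B, C, D, E, G}.
{G}⁺: G→BDE adds B, D, E; B→C adds C → {B, C, D, E, G}.
Any other superkey contains one of these as a subset, so there are no further candidate keys.

(B), (C), (G)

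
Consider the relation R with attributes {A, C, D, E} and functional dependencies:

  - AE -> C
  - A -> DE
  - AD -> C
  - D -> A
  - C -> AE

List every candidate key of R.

{A}⁺: A→DE adds D, E; AD→C adds C → {A, C, D, E}.
{C}⁺: C→AE adds A, E; A→DE adds D → {A, C, D, E}.
{D}⁺: D→A adds A; A→DE adds E; AD→C adds C → {A, C, D, E}.

A; C; D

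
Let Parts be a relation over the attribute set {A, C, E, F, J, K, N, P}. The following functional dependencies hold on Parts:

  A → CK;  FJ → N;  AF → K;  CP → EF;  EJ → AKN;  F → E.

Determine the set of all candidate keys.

(A, J, P); (C, J, P); (E, J, P); (F, J, P)

Attributes J, P never appear on any right-hand side, so every candidate key must contain {J, P}.
{J, P}⁺ = {J, P}, which is not all of the schema, so we must add further attributes.
{A, J, P}⁺: A→CK adds C, K; CP→EF adds E, F; EJ→AKN adds N → {A, C, E, F, J, K, N, P}.
{C, J, P}⁺: CP→EF adds E, F; EJ→AKN adds A, K, N → {A, C, E, F, J, K, N, P}.
{E, J, P}⁺: EJ→AKN adds A, K, N; A→CK adds C; CP→EF adds F → {A, C, E, F, J, K, N, P}.
{F, J, P}⁺: FJ→N adds N; F→E adds E; EJ→AKN adds A, K; A→CK adds C → {A, C, E, F, J, K, N, P}.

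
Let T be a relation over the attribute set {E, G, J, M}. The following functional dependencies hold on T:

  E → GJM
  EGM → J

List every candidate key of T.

(E)

{E}⁺: E→GJM adds G, J, M → {E, G, J, M}.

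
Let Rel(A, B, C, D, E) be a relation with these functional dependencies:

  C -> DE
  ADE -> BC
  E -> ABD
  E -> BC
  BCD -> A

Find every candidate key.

{C}⁺: C→DE adds D, E; E→ABD adds A, B → {A, B, C, D, E}.
{E}⁺: E→ABD adds A, B, D; E→BC adds C → {A, B, C, D, E}.
Any other superkey contains one of these as a subset, so there are no further candidate keys.

C, E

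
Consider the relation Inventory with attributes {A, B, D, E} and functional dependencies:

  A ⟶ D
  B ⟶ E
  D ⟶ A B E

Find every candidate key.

{A}⁺: A→D adds D; D→ABE adds B, E → {A, B, D, E}.
{D}⁺: D→ABE adds A, B, E → {A, B, D, E}.

A; D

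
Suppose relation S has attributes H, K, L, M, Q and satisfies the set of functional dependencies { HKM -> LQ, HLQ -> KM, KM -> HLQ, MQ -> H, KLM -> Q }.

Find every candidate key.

{K, M}⁺: KM→HLQ adds H, L, Q → {H, K, L, M, Q}.
{H, L, Q}⁺: HLQ→KM adds K, M → {H, K, L, M, Q}.
{L, M, Q}⁺: MQ→H adds H; HLQ→KM adds K → {H, K, L, M, Q}.
Any other superkey contains one of these as a subset, so there are no further candidate keys.

{K, M}, {H, L, Q}, {L, M, Q}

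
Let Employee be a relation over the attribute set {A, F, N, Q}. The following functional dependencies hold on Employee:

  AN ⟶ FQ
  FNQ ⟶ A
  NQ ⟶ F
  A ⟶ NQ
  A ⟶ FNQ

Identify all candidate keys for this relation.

{A}⁺: A→NQ adds N, Q; A→FNQ adds F → {A, F, N, Q}.
{N, Q}⁺: NQ→F adds F; FNQ→A adds A → {A, F, N, Q}. Minimal: {Q}⁺ = {Q}; {N}⁺ = {N} — none reach the full schema.
Any other superkey contains one of these as a subset, so there are no further candidate keys.

{A}; {N, Q}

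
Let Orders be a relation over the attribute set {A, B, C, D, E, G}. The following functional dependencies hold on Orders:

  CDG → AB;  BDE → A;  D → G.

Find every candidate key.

Attributes C, D, E never appear on any right-hand side, so every candidate key must contain {C, D, E}.
{C, D, E}⁺ = {A, B, C, D, E, G}, which is all of the schema, so {C, D, E} is the only candidate key.

(C, D, E)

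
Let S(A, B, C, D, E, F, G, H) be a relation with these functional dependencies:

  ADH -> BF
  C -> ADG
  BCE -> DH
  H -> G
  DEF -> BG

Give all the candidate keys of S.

BCE; CEF; CEH

Attributes C, E never appear on any right-hand side, so every candidate key must contain {C, E}.
{C, E}⁺ = {A, C, D, E, G}, which is not all of the schema, so we must add further attributes.
{B, C, E}⁺: C→ADG adds A, D, G; BCE→DH adds H; ADH→BF adds F → {A, B, C, D, E, F, G, H}. Minimal: {C, E}⁺ = {A, C, D, E, G}; {B, E}⁺ = {B, E}; {B, C}⁺ = {A, B, C, D, G} — none reach the full schema.
{C, E, F}⁺: C→ADG adds A, D, G; DEF→BG adds B; BCE→DH adds H → {A, B, C, D, E, F, G, H}. Minimal: {E, F}⁺ = {E, F}; {C, F}⁺ = {A, C, D, F, G}; {C, E}⁺ = {A, C, D, E, G} — none reach the full schema.
{C, E, H}⁺: C→ADG adds A, D, G; ADH→BF adds B, F → {A, B, C, D, E, F, G, H}. Minimal: {E, H}⁺ = {E, G, H}; {C, H}⁺ = {A, B, C, D, F, G, H}; {C, E}⁺ = {A, C, D, E, G} — none reach the full schema.
Any other superkey contains one of these as a subset, so there are no further candidate keys.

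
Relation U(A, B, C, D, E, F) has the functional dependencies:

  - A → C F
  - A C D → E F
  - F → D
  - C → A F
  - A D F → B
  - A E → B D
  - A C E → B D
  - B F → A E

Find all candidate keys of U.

{A}, {C}, {B, F}

{A}⁺: A→CF adds C, F; F→D adds D; ADF→B adds B; BF→AE adds E → {A, B, C, D, E, F}.
{C}⁺: C→AF adds A, F; F→D adds D; ADF→B adds B; BF→AE adds E → {A, B, C, D, E, F}.
{B, F}⁺: F→D adds D; BF→AE adds A, E; A→CF adds C → {A, B, C, D, E, F}. Minimal: {F}⁺ = {D, F}; {B}⁺ = {B} — none reach the full schema.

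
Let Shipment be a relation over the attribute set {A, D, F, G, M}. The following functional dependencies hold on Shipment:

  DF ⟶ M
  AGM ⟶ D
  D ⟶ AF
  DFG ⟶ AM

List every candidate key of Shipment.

Attribute G never appears on the right-hand side of any dependency, so G must belong to every candidate key.
{G}⁺ = {G}, which is not all of the schema, so we must add further attributes.
{D, G}⁺: D→AF adds A, F; DFG→AM adds M → {A, D, F, G, M}. Minimal: {G}⁺ = {G}; {D}⁺ = {A, D, F, M} — none reach the full schema.
{A, G, M}⁺: AGM→D adds D; D→AF adds F → {A, D, F, G, M}. Minimal: {G, M}⁺ = {G, M}; {A, M}⁺ = {A, M}; {A, G}⁺ = {A, G} — none reach the full schema.
Any other superkey contains one of these as a subset, so there are no further candidate keys.

{D, G}, {A, G, M}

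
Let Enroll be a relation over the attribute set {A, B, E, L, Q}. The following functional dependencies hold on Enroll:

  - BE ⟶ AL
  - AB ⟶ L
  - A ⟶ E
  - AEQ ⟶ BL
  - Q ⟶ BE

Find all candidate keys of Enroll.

{Q}

Attribute Q never appears on the right-hand side of any dependency, so Q must belong to every candidate key.
{Q}⁺ = {A, B, E, L, Q}, which is all of the schema, so {Q} is the only candidate key.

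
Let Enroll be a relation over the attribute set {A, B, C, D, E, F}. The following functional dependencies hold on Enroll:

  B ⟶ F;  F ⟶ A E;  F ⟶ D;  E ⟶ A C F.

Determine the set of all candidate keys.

Attribute B never appears on the right-hand side of any dependency, so B must belong to every candidate key.
{B}⁺ = {A, B, C, D, E, F}, which is all of the schema, so {B} is the only candidate key.

(B)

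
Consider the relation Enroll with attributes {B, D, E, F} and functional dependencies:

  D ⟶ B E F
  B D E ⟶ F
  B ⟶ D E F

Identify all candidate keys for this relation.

(B); (D)

{B}⁺: B→DEF adds D, E, F → {B, D, E, F}.
{D}⁺: D→BEF adds B, E, F → {B, D, E, F}.
Any other superkey contains one of these as a subset, so there are no further candidate keys.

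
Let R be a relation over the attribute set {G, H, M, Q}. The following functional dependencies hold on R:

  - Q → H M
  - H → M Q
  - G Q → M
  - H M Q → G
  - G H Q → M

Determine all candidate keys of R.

{H}⁺: H→MQ adds M, Q; HMQ→G adds G → {G, H, M, Q}.
{Q}⁺: Q→HM adds H, M; HMQ→G adds G → {G, H, M, Q}.

(H); (Q)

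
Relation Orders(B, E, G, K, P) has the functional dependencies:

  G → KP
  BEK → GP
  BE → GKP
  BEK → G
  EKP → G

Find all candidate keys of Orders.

(B, E)

Attributes B, E never appear on any right-hand side, so every candidate key must contain {B, E}.
{B, E}⁺ = {B, E, G, K, P}, which is all of the schema, so {B, E} is the only candidate key.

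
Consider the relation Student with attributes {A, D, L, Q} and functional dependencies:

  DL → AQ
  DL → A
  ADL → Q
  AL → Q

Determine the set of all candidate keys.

Attributes D, L never appear on any right-hand side, so every candidate key must contain {D, L}.
{D, L}⁺ = {A, D, L, Q}, which is all of the schema, so {D, L} is the only candidate key.

DL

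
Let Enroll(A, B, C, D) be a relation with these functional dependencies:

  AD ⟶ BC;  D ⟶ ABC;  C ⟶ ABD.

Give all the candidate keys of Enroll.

{C}; {D}

{C}⁺: C→ABD adds A, B, D → {A, B, C, D}.
{D}⁺: D→ABC adds A, B, C → {A, B, C, D}.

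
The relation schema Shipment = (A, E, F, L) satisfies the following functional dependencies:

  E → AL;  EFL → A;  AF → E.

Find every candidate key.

{A, F}; {E, F}

{A, F}⁺: AF→E adds E; E→AL adds L → {A, E, F, L}. Minimal: {F}⁺ = {F}; {A}⁺ = {A} — none reach the full schema.
{E, F}⁺: E→AL adds A, L → {A, E, F, L}. Minimal: {F}⁺ = {F}; {E}⁺ = {A, E, L} — none reach the full schema.
Any other superkey contains one of these as a subset, so there are no further candidate keys.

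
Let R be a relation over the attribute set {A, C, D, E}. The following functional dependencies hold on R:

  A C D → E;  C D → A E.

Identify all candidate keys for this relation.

{C, D}

Attributes C, D never appear on any right-hand side, so every candidate key must contain {C, D}.
{C, D}⁺ = {A, C, D, E}, which is all of the schema, so {C, D} is the only candidate key.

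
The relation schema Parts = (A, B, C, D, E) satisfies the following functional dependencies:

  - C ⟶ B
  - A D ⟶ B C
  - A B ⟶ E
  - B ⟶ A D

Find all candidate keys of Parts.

{B}, {C}, {A, D}

{B}⁺: B→AD adds A, D; AD→BC adds C; AB→E adds E → {A, B, C, D, E}.
{C}⁺: C→B adds B; B→AD adds A, D; AB→E adds E → {A, B, C, D, E}.
{A, D}⁺: AD→BC adds B, C; AB→E adds E → {A, B, C, D, E}. Minimal: {D}⁺ = {D}; {A}⁺ = {A} — none reach the full schema.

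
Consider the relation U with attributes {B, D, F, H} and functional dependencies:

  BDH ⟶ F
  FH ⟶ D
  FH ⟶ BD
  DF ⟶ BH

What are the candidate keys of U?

{D, F}; {F, H}; {B, D, H}

{D, F}⁺: DF→BH adds B, H → {B, D, F, H}.
{F, H}⁺: FH→D adds D; FH→BD adds B → {B, D, F, H}.
{B, D, H}⁺: BDH→F adds F → {B, D, F, H}.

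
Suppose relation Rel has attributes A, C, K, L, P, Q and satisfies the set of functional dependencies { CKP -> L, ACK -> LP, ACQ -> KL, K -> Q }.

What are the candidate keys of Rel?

ACK; ACQ

Attributes A, C never appear on any right-hand side, so every candidate key must contain {A, C}.
{A, C}⁺ = {A, C}, which is not all of the schema, so we must add further attributes.
{A, C, K}⁺: ACK→LP adds L, P; K→Q adds Q → {A, C, K, L, P, Q}. Minimal: {C, K}⁺ = {C, K, Q}; {A, K}⁺ = {A, K, Q}; {A, C}⁺ = {A, C} — none reach the full schema.
{A, C, Q}⁺: ACQ→KL adds K, L; ACK→LP adds P → {A, C, K, L, P, Q}. Minimal: {C, Q}⁺ = {C, Q}; {A, Q}⁺ = {A, Q}; {A, C}⁺ = {A, C} — none reach the full schema.
Any other superkey contains one of these as a subset, so there are no further candidate keys.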